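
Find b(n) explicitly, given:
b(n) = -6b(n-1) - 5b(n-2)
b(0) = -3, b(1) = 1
Characteristic equation: x² + 6x + 5 = 0, which factors as (x - (-1))(x - (-5)) = 0.
Roots r₁ = -1, r₂ = -5 (distinct).
General solution: b(n) = A·(-1)^n + B·(-5)^n.
From b(0) = -3: A + B = -3.
From b(1) = 1: -A - 5B = 1.
Solving: A = - \frac{7}{2}, B = \frac{1}{2}.
So b(n) = - \frac{7 \left(-1\right)^{n}}{2} + \frac{\left(-5\right)^{n}}{2}.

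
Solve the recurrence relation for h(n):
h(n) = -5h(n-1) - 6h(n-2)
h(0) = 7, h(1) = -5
Characteristic equation: x² + 5x + 6 = 0, which factors as (x - (-2))(x - (-3)) = 0.
Roots r₁ = -2, r₂ = -3 (distinct).
General solution: h(n) = A·(-2)^n + B·(-3)^n.
From h(0) = 7: A + B = 7.
From h(1) = -5: -2A - 3B = -5.
Solving: A = 16, B = -9.
So h(n) = 16 \left(-2\right)^{n} - 9 \left(-3\right)^{n}.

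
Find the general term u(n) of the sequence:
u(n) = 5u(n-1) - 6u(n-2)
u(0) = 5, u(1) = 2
Characteristic equation: x² - 5x + 6 = 0, which factors as (x - (2))(x - (3)) = 0.
Roots r₁ = 2, r₂ = 3 (distinct).
General solution: u(n) = A·(2)^n + B·(3)^n.
From u(0) = 5: A + B = 5.
From u(1) = 2: 2A + 3B = 2.
Solving: A = 13, B = -8.
So u(n) = 13 \cdot 2^{n} - 8 \cdot 3^{n}.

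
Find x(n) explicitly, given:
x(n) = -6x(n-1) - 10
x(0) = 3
First-order linear non-homogeneous.
Homogeneous solution: x_h(n) = A·(-6)^n.
Try constant particular solution x_p = K: K = -6K - 10 ⇒ K = - \frac{10}{7}.
General: x(n) = A·(-6)^n - \frac{10}{7}.
Apply x(0) = 3: A - \frac{10}{7} = 3 ⇒ A = \frac{31}{7}.
So x(n) = \frac{31 \left(-6\right)^{n}}{7} - \frac{10}{7}.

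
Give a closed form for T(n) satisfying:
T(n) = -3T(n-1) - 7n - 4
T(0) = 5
First-order linear with linear forcing.
Homogeneous solution: T_h(n) = A·(-3)^n.
Try particular T_p(n) = pn + q. Substituting:
  pn + q = -3(p(n-1) + q) - 7n - 4.
Matching the n-coefficient: p = -3p - 7 ⇒ p = - \frac{7}{4}.
Matching constants: q = 3p - 3q - 4 ⇒ q = - \frac{37}{16}.
General: T(n) = A·(-3)^n - \frac{7 n}{4} - \frac{37}{16}.
Apply T(0) = 5: A - \frac{37}{16} = 5 ⇒ A = \frac{117}{16}.
So T(n) = \frac{117 \left(-3\right)^{n}}{16} - \frac{7 n}{4} - \frac{37}{16}.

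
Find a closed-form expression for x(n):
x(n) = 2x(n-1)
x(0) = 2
This is a homogeneous first-order recurrence with ratio 2.
By induction x(n) = x(0) · (2)^n = 2 \cdot 2^{n}.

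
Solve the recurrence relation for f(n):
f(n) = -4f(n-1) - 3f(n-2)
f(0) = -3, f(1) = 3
Characteristic equation: x² + 4x + 3 = 0, which factors as (x - (-3))(x - (-1)) = 0.
Roots r₁ = -3, r₂ = -1 (distinct).
General solution: f(n) = A·(-3)^n + B·(-1)^n.
From f(0) = -3: A + B = -3.
From f(1) = 3: -3A - B = 3.
Solving: A = 0, B = -3.
So f(n) = - 3 \left(-1\right)^{n}.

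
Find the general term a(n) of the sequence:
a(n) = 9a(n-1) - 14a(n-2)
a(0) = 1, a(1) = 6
Characteristic equation: x² - 9x + 14 = 0, which factors as (x - (7))(x - (2)) = 0.
Roots r₁ = 7, r₂ = 2 (distinct).
General solution: a(n) = A·(7)^n + B·(2)^n.
From a(0) = 1: A + B = 1.
From a(1) = 6: 7A + 2B = 6.
Solving: A = \frac{4}{5}, B = \frac{1}{5}.
So a(n) = \frac{2^{n}}{5} + \frac{4 \cdot 7^{n}}{5}.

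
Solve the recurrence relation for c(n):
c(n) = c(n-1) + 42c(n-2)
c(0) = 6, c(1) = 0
Characteristic equation: x² - x - 42 = 0, which factors as (x - (-6))(x - (7)) = 0.
Roots r₁ = -6, r₂ = 7 (distinct).
General solution: c(n) = A·(-6)^n + B·(7)^n.
From c(0) = 6: A + B = 6.
From c(1) = 0: -6A + 7B = 0.
Solving: A = \frac{42}{13}, B = \frac{36}{13}.
So c(n) = \frac{42 \left(-6\right)^{n}}{13} + \frac{36 \cdot 7^{n}}{13}.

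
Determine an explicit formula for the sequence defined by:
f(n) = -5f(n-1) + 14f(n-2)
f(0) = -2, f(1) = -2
Characteristic equation: x² + 5x - 14 = 0, which factors as (x - (-7))(x - (2)) = 0.
Roots r₁ = -7, r₂ = 2 (distinct).
General solution: f(n) = A·(-7)^n + B·(2)^n.
From f(0) = -2: A + B = -2.
From f(1) = -2: -7A + 2B = -2.
Solving: A = - \frac{2}{9}, B = - \frac{16}{9}.
So f(n) = - \frac{2 \left(-7\right)^{n}}{9} - \frac{16 \cdot 2^{n}}{9}.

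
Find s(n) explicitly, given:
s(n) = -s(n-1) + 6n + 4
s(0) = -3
First-order linear with linear forcing.
Homogeneous solution: s_h(n) = A·(-1)^n.
Try particular s_p(n) = pn + q. Substituting:
  pn + q = -(p(n-1) + q) + 6n + 4.
Matching the n-coefficient: p = -p + 6 ⇒ p = 3.
Matching constants: q = p - q + 4 ⇒ q = \frac{7}{2}.
General: s(n) = A·(-1)^n + 3 n + \frac{7}{2}.
Apply s(0) = -3: A + \frac{7}{2} = -3 ⇒ A = - \frac{13}{2}.
So s(n) = - \frac{13 \left(-1\right)^{n}}{2} + 3 n + \frac{7}{2}.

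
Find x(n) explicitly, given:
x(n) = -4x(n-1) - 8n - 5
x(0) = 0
First-order linear with linear forcing.
Homogeneous solution: x_h(n) = A·(-4)^n.
Try particular x_p(n) = pn + q. Substituting:
  pn + q = -4(p(n-1) + q) - 8n - 5.
Matching the n-coefficient: p = -4p - 8 ⇒ p = - \frac{8}{5}.
Matching constants: q = 4p - 4q - 5 ⇒ q = - \frac{57}{25}.
General: x(n) = A·(-4)^n - \frac{8 n}{5} - \frac{57}{25}.
Apply x(0) = 0: A - \frac{57}{25} = 0 ⇒ A = \frac{57}{25}.
So x(n) = \frac{57 \left(-4\right)^{n}}{25} - \frac{8 n}{5} - \frac{57}{25}.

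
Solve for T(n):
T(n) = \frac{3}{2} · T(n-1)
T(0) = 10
Pure geometric recurrence with ratio \frac{3}{2}.
By induction T(n) = T(0) · (\frac{3}{2})^n = 10 \left(\frac{3}{2}\right)^{n}.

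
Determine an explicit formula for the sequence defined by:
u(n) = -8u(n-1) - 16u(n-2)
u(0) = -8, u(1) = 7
Characteristic equation: x² + 8x + 16 = 0, which is (x - (-4))².
Repeated root r = -4.
General solution: u(n) = (A + Bn)·(-4)^n.
From u(0) = -8: A = -8.
From u(1) = 7: (A + B)·(-4) = 7 ⇒ B = \frac{25}{4}.
So u(n) = \left(\frac{25 n}{4} - 8\right) \cdot (-4)^n.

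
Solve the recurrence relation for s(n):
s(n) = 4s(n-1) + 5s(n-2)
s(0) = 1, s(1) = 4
Characteristic equation: x² - 4x - 5 = 0, which factors as (x - (5))(x - (-1)) = 0.
Roots r₁ = 5, r₂ = -1 (distinct).
General solution: s(n) = A·(5)^n + B·(-1)^n.
From s(0) = 1: A + B = 1.
From s(1) = 4: 5A - B = 4.
Solving: A = \frac{5}{6}, B = \frac{1}{6}.
So s(n) = \frac{\left(-1\right)^{n}}{6} + \frac{5 \cdot 5^{n}}{6}.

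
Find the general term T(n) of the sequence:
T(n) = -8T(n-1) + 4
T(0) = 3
First-order linear non-homogeneous.
Homogeneous solution: T_h(n) = A·(-8)^n.
Try constant particular solution T_p = K: K = -8K + 4 ⇒ K = \frac{4}{9}.
General: T(n) = A·(-8)^n + \frac{4}{9}.
Apply T(0) = 3: A + \frac{4}{9} = 3 ⇒ A = \frac{23}{9}.
So T(n) = \frac{23 \left(-8\right)^{n}}{9} + \frac{4}{9}.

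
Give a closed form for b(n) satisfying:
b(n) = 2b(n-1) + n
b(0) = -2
First-order linear with linear forcing.
Homogeneous solution: b_h(n) = A·(2)^n.
Try particular b_p(n) = pn + q. Substituting:
  pn + q = 2(p(n-1) + q) + n.
Matching the n-coefficient: p = 2p + 1 ⇒ p = -1.
Matching constants: q = -2p + 2q ⇒ q = -2.
General: b(n) = A·(2)^n - n - 2.
Apply b(0) = -2: A - 2 = -2 ⇒ A = 0.
So b(n) = - n - 2.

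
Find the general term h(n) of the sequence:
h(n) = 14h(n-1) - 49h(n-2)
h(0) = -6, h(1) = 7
Characteristic equation: x² - 14x + 49 = 0, which is (x - (7))².
Repeated root r = 7.
General solution: h(n) = (A + Bn)·(7)^n.
From h(0) = -6: A = -6.
From h(1) = 7: (A + B)·(7) = 7 ⇒ B = 7.
So h(n) = \left(7 n - 6\right) \cdot (7)^n.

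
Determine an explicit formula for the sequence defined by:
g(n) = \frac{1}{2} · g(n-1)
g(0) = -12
Pure geometric recurrence with ratio \frac{1}{2}.
By induction g(n) = g(0) · (\frac{1}{2})^n = - 12 \cdot 2^{- n}.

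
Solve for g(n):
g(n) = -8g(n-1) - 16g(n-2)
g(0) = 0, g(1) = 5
Characteristic equation: x² + 8x + 16 = 0, which is (x - (-4))².
Repeated root r = -4.
General solution: g(n) = (A + Bn)·(-4)^n.
From g(0) = 0: A = 0.
From g(1) = 5: (A + B)·(-4) = 5 ⇒ B = - \frac{5}{4}.
So g(n) = \left(- \frac{5 n}{4}\right) \cdot (-4)^n.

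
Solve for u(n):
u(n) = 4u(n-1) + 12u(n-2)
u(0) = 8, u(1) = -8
Characteristic equation: x² - 4x - 12 = 0, which factors as (x - (6))(x - (-2)) = 0.
Roots r₁ = 6, r₂ = -2 (distinct).
General solution: u(n) = A·(6)^n + B·(-2)^n.
From u(0) = 8: A + B = 8.
From u(1) = -8: 6A - 2B = -8.
Solving: A = 1, B = 7.
So u(n) = 7 \left(-2\right)^{n} + 6^{n}.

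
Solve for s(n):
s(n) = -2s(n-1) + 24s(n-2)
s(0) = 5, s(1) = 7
Characteristic equation: x² + 2x - 24 = 0, which factors as (x - (-6))(x - (4)) = 0.
Roots r₁ = -6, r₂ = 4 (distinct).
General solution: s(n) = A·(-6)^n + B·(4)^n.
From s(0) = 5: A + B = 5.
From s(1) = 7: -6A + 4B = 7.
Solving: A = \frac{13}{10}, B = \frac{37}{10}.
So s(n) = \frac{13 \left(-6\right)^{n}}{10} + \frac{37 \cdot 4^{n}}{10}.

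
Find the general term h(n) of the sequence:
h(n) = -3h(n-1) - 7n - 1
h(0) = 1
First-order linear with linear forcing.
Homogeneous solution: h_h(n) = A·(-3)^n.
Try particular h_p(n) = pn + q. Substituting:
  pn + q = -3(p(n-1) + q) - 7n - 1.
Matching the n-coefficient: p = -3p - 7 ⇒ p = - \frac{7}{4}.
Matching constants: q = 3p - 3q - 1 ⇒ q = - \frac{25}{16}.
General: h(n) = A·(-3)^n - \frac{7 n}{4} - \frac{25}{16}.
Apply h(0) = 1: A - \frac{25}{16} = 1 ⇒ A = \frac{41}{16}.
So h(n) = \frac{41 \left(-3\right)^{n}}{16} - \frac{7 n}{4} - \frac{25}{16}.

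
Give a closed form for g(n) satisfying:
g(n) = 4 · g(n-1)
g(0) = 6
Pure geometric recurrence with ratio 4.
By induction g(n) = g(0) · (4)^n = 6 \cdot 4^{n}.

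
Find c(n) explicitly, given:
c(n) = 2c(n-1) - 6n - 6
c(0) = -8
First-order linear with linear forcing.
Homogeneous solution: c_h(n) = A·(2)^n.
Try particular c_p(n) = pn + q. Substituting:
  pn + q = 2(p(n-1) + q) - 6n - 6.
Matching the n-coefficient: p = 2p - 6 ⇒ p = 6.
Matching constants: q = -2p + 2q - 6 ⇒ q = 18.
General: c(n) = A·(2)^n + 6 n + 18.
Apply c(0) = -8: A + 18 = -8 ⇒ A = -26.
So c(n) = - 26 \cdot 2^{n} + 6 n + 18.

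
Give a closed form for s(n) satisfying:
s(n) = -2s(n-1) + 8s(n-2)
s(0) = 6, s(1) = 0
Characteristic equation: x² + 2x - 8 = 0, which factors as (x - (2))(x - (-4)) = 0.
Roots r₁ = 2, r₂ = -4 (distinct).
General solution: s(n) = A·(2)^n + B·(-4)^n.
From s(0) = 6: A + B = 6.
From s(1) = 0: 2A - 4B = 0.
Solving: A = 4, B = 2.
So s(n) = 2 \left(-4\right)^{n} + 4 \cdot 2^{n}.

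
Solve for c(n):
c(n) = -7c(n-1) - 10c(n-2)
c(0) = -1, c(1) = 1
Characteristic equation: x² + 7x + 10 = 0, which factors as (x - (-2))(x - (-5)) = 0.
Roots r₁ = -2, r₂ = -5 (distinct).
General solution: c(n) = A·(-2)^n + B·(-5)^n.
From c(0) = -1: A + B = -1.
From c(1) = 1: -2A - 5B = 1.
Solving: A = - \frac{4}{3}, B = \frac{1}{3}.
So c(n) = - \frac{4 \left(-2\right)^{n}}{3} + \frac{\left(-5\right)^{n}}{3}.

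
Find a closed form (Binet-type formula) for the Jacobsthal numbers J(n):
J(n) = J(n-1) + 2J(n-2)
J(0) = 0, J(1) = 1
This is the Jacobsthal sequence.
Characteristic equation: x² - x - 2 = 0; roots r₁ = 2, r₂ = -1.
General: J(n) = A·r₁^n + B·r₂^n. Solving with J(0)=0, J(1)=1 gives A = \frac{1}{3}, B = - \frac{1}{3}.
So J(n) = - \frac{\left(-1\right)^{n}}{3} + \frac{2^{n}}{3}.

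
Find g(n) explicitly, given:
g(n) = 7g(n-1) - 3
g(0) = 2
First-order linear non-homogeneous.
Homogeneous solution: g_h(n) = A·(7)^n.
Try constant particular solution g_p = K: K = 7K - 3 ⇒ K = \frac{1}{2}.
General: g(n) = A·(7)^n + \frac{1}{2}.
Apply g(0) = 2: A + \frac{1}{2} = 2 ⇒ A = \frac{3}{2}.
So g(n) = \frac{3 \cdot 7^{n}}{2} + \frac{1}{2}.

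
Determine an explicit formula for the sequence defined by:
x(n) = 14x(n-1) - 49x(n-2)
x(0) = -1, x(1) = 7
Characteristic equation: x² - 14x + 49 = 0, which is (x - (7))².
Repeated root r = 7.
General solution: x(n) = (A + Bn)·(7)^n.
From x(0) = -1: A = -1.
From x(1) = 7: (A + B)·(7) = 7 ⇒ B = 2.
So x(n) = \left(2 n - 1\right) \cdot (7)^n.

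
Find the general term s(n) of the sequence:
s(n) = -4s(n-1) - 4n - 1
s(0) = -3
First-order linear with linear forcing.
Homogeneous solution: s_h(n) = A·(-4)^n.
Try particular s_p(n) = pn + q. Substituting:
  pn + q = -4(p(n-1) + q) - 4n - 1.
Matching the n-coefficient: p = -4p - 4 ⇒ p = - \frac{4}{5}.
Matching constants: q = 4p - 4q - 1 ⇒ q = - \frac{21}{25}.
General: s(n) = A·(-4)^n - \frac{4 n}{5} - \frac{21}{25}.
Apply s(0) = -3: A - \frac{21}{25} = -3 ⇒ A = - \frac{54}{25}.
So s(n) = - \frac{54 \left(-4\right)^{n}}{25} - \frac{4 n}{5} - \frac{21}{25}.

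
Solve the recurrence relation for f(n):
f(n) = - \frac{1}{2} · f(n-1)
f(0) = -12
Pure geometric recurrence with ratio - \frac{1}{2}.
By induction f(n) = f(0) · (- \frac{1}{2})^n = - 12 \left(- \frac{1}{2}\right)^{n}.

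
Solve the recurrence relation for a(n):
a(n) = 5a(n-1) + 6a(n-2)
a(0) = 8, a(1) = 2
Characteristic equation: x² - 5x - 6 = 0, which factors as (x - (-1))(x - (6)) = 0.
Roots r₁ = -1, r₂ = 6 (distinct).
General solution: a(n) = A·(-1)^n + B·(6)^n.
From a(0) = 8: A + B = 8.
From a(1) = 2: -A + 6B = 2.
Solving: A = \frac{46}{7}, B = \frac{10}{7}.
So a(n) = \frac{46 \left(-1\right)^{n}}{7} + \frac{10 \cdot 6^{n}}{7}.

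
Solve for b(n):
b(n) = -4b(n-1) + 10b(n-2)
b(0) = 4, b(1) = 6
Characteristic equation: x² + 4x - 10 = 0.
Discriminant Δ = (-4)² + 4·(10) = 56.
Roots r₁,₂ = (-4 ± √56)/2, so r₁ = -2 + \sqrt{14}, r₂ = - \sqrt{14} - 2.
General solution: b(n) = A·r₁^n + B·r₂^n.
From the initial conditions, A + B = 4 and r₁A + r₂B = 6.
Since r₁ - r₂ = √56: A = (6 - (4)r₂)/√56 = \frac{\sqrt{14}}{2} + 2, and B = 4 - A = 2 - \frac{\sqrt{14}}{2}.
So b(n) = \left(\frac{\sqrt{14}}{2} + 2\right)\left(-2 + \sqrt{14}\right)^n + \left(2 - \frac{\sqrt{14}}{2}\right)\left(- \sqrt{14} - 2\right)^n.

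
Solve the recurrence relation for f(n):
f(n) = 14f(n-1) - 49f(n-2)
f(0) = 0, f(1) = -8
Characteristic equation: x² - 14x + 49 = 0, which is (x - (7))².
Repeated root r = 7.
General solution: f(n) = (A + Bn)·(7)^n.
From f(0) = 0: A = 0.
From f(1) = -8: (A + B)·(7) = -8 ⇒ B = - \frac{8}{7}.
So f(n) = \left(- \frac{8 n}{7}\right) \cdot (7)^n.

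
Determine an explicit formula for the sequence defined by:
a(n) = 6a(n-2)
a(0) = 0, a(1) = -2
Characteristic equation: x² - 6 = 0.
Discriminant Δ = (0)² + 4·(6) = 24.
Roots r₁,₂ = (0 ± √24)/2, so r₁ = \sqrt{6}, r₂ = - \sqrt{6}.
General solution: a(n) = A·r₁^n + B·r₂^n.
From the initial conditions, A + B = 0 and r₁A + r₂B = -2.
Since r₁ - r₂ = √24: A = (-2 - (0)r₂)/√24 = - \frac{\sqrt{6}}{6}, and B = 0 - A = \frac{\sqrt{6}}{6}.
So a(n) = \left(- \frac{\sqrt{6}}{6}\right)\left(\sqrt{6}\right)^n + \left(\frac{\sqrt{6}}{6}\right)\left(- \sqrt{6}\right)^n.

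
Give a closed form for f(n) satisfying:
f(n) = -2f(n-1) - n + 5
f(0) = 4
First-order linear with linear forcing.
Homogeneous solution: f_h(n) = A·(-2)^n.
Try particular f_p(n) = pn + q. Substituting:
  pn + q = -2(p(n-1) + q) - n + 5.
Matching the n-coefficient: p = -2p - 1 ⇒ p = - \frac{1}{3}.
Matching constants: q = 2p - 2q + 5 ⇒ q = \frac{13}{9}.
General: f(n) = A·(-2)^n - \frac{n}{3} + \frac{13}{9}.
Apply f(0) = 4: A + \frac{13}{9} = 4 ⇒ A = \frac{23}{9}.
So f(n) = \frac{23 \left(-2\right)^{n}}{9} - \frac{n}{3} + \frac{13}{9}.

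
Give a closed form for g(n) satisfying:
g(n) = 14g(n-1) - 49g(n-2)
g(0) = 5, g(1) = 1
Characteristic equation: x² - 14x + 49 = 0, which is (x - (7))².
Repeated root r = 7.
General solution: g(n) = (A + Bn)·(7)^n.
From g(0) = 5: A = 5.
From g(1) = 1: (A + B)·(7) = 1 ⇒ B = - \frac{34}{7}.
So g(n) = \left(5 - \frac{34 n}{7}\right) \cdot (7)^n.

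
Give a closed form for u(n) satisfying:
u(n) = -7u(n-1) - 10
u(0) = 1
First-order linear non-homogeneous.
Homogeneous solution: u_h(n) = A·(-7)^n.
Try constant particular solution u_p = K: K = -7K - 10 ⇒ K = - \frac{5}{4}.
General: u(n) = A·(-7)^n - \frac{5}{4}.
Apply u(0) = 1: A - \frac{5}{4} = 1 ⇒ A = \frac{9}{4}.
So u(n) = \frac{9 \left(-7\right)^{n}}{4} - \frac{5}{4}.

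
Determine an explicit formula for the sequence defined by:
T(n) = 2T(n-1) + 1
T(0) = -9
First-order linear non-homogeneous.
Homogeneous solution: T_h(n) = A·(2)^n.
Try constant particular solution T_p = K: K = 2K + 1 ⇒ K = -1.
General: T(n) = A·(2)^n - 1.
Apply T(0) = -9: A - 1 = -9 ⇒ A = -8.
So T(n) = - 8 \cdot 2^{n} - 1.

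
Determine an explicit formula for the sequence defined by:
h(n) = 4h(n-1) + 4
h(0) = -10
First-order linear non-homogeneous.
Homogeneous solution: h_h(n) = A·(4)^n.
Try constant particular solution h_p = K: K = 4K + 4 ⇒ K = - \frac{4}{3}.
General: h(n) = A·(4)^n - \frac{4}{3}.
Apply h(0) = -10: A - \frac{4}{3} = -10 ⇒ A = - \frac{26}{3}.
So h(n) = - \frac{26 \cdot 4^{n}}{3} - \frac{4}{3}.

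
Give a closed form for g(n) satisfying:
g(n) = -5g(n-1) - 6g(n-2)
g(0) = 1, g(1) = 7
Characteristic equation: x² + 5x + 6 = 0, which factors as (x - (-2))(x - (-3)) = 0.
Roots r₁ = -2, r₂ = -3 (distinct).
General solution: g(n) = A·(-2)^n + B·(-3)^n.
From g(0) = 1: A + B = 1.
From g(1) = 7: -2A - 3B = 7.
Solving: A = 10, B = -9.
So g(n) = 10 \left(-2\right)^{n} - 9 \left(-3\right)^{n}.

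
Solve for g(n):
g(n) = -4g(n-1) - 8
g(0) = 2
First-order linear non-homogeneous.
Homogeneous solution: g_h(n) = A·(-4)^n.
Try constant particular solution g_p = K: K = -4K - 8 ⇒ K = - \frac{8}{5}.
General: g(n) = A·(-4)^n - \frac{8}{5}.
Apply g(0) = 2: A - \frac{8}{5} = 2 ⇒ A = \frac{18}{5}.
So g(n) = \frac{18 \left(-4\right)^{n}}{5} - \frac{8}{5}.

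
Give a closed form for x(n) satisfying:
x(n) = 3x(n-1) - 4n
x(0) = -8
First-order linear with linear forcing.
Homogeneous solution: x_h(n) = A·(3)^n.
Try particular x_p(n) = pn + q. Substituting:
  pn + q = 3(p(n-1) + q) - 4n.
Matching the n-coefficient: p = 3p - 4 ⇒ p = 2.
Matching constants: q = -3p + 3q ⇒ q = 3.
General: x(n) = A·(3)^n + 2 n + 3.
Apply x(0) = -8: A + 3 = -8 ⇒ A = -11.
So x(n) = - 11 \cdot 3^{n} + 2 n + 3.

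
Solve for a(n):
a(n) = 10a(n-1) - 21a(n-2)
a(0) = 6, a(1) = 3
Characteristic equation: x² - 10x + 21 = 0, which factors as (x - (3))(x - (7)) = 0.
Roots r₁ = 3, r₂ = 7 (distinct).
General solution: a(n) = A·(3)^n + B·(7)^n.
From a(0) = 6: A + B = 6.
From a(1) = 3: 3A + 7B = 3.
Solving: A = \frac{39}{4}, B = - \frac{15}{4}.
So a(n) = \frac{39 \cdot 3^{n}}{4} - \frac{15 \cdot 7^{n}}{4}.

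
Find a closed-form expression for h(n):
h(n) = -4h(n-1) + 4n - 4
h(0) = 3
First-order linear with linear forcing.
Homogeneous solution: h_h(n) = A·(-4)^n.
Try particular h_p(n) = pn + q. Substituting:
  pn + q = -4(p(n-1) + q) + 4n - 4.
Matching the n-coefficient: p = -4p + 4 ⇒ p = \frac{4}{5}.
Matching constants: q = 4p - 4q - 4 ⇒ q = - \frac{4}{25}.
General: h(n) = A·(-4)^n + \frac{4 n}{5} - \frac{4}{25}.
Apply h(0) = 3: A - \frac{4}{25} = 3 ⇒ A = \frac{79}{25}.
So h(n) = \frac{79 \left(-4\right)^{n}}{25} + \frac{4 n}{5} - \frac{4}{25}.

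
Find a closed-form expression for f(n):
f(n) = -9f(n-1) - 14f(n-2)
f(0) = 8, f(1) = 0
Characteristic equation: x² + 9x + 14 = 0, which factors as (x - (-2))(x - (-7)) = 0.
Roots r₁ = -2, r₂ = -7 (distinct).
General solution: f(n) = A·(-2)^n + B·(-7)^n.
From f(0) = 8: A + B = 8.
From f(1) = 0: -2A - 7B = 0.
Solving: A = \frac{56}{5}, B = - \frac{16}{5}.
So f(n) = \frac{56 \left(-2\right)^{n}}{5} - \frac{16 \left(-7\right)^{n}}{5}.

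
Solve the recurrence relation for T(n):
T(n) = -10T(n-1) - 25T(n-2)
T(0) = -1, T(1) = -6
Characteristic equation: x² + 10x + 25 = 0, which is (x - (-5))².
Repeated root r = -5.
General solution: T(n) = (A + Bn)·(-5)^n.
From T(0) = -1: A = -1.
From T(1) = -6: (A + B)·(-5) = -6 ⇒ B = \frac{11}{5}.
So T(n) = \left(\frac{11 n}{5} - 1\right) \cdot (-5)^n.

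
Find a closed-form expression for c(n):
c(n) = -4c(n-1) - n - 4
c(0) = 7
First-order linear with linear forcing.
Homogeneous solution: c_h(n) = A·(-4)^n.
Try particular c_p(n) = pn + q. Substituting:
  pn + q = -4(p(n-1) + q) - n - 4.
Matching the n-coefficient: p = -4p - 1 ⇒ p = - \frac{1}{5}.
Matching constants: q = 4p - 4q - 4 ⇒ q = - \frac{24}{25}.
General: c(n) = A·(-4)^n - \frac{n}{5} - \frac{24}{25}.
Apply c(0) = 7: A - \frac{24}{25} = 7 ⇒ A = \frac{199}{25}.
So c(n) = \frac{199 \left(-4\right)^{n}}{25} - \frac{n}{5} - \frac{24}{25}.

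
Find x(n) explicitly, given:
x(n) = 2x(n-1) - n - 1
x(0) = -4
First-order linear with linear forcing.
Homogeneous solution: x_h(n) = A·(2)^n.
Try particular x_p(n) = pn + q. Substituting:
  pn + q = 2(p(n-1) + q) - n - 1.
Matching the n-coefficient: p = 2p - 1 ⇒ p = 1.
Matching constants: q = -2p + 2q - 1 ⇒ q = 3.
General: x(n) = A·(2)^n + n + 3.
Apply x(0) = -4: A + 3 = -4 ⇒ A = -7.
So x(n) = - 7 \cdot 2^{n} + n + 3.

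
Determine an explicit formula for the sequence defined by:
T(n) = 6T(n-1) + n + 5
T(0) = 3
First-order linear with linear forcing.
Homogeneous solution: T_h(n) = A·(6)^n.
Try particular T_p(n) = pn + q. Substituting:
  pn + q = 6(p(n-1) + q) + n + 5.
Matching the n-coefficient: p = 6p + 1 ⇒ p = - \frac{1}{5}.
Matching constants: q = -6p + 6q + 5 ⇒ q = - \frac{31}{25}.
General: T(n) = A·(6)^n - \frac{n}{5} - \frac{31}{25}.
Apply T(0) = 3: A - \frac{31}{25} = 3 ⇒ A = \frac{106}{25}.
So T(n) = \frac{106 \cdot 6^{n}}{25} - \frac{n}{5} - \frac{31}{25}.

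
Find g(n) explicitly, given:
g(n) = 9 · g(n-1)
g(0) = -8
Pure geometric recurrence with ratio 9.
By induction g(n) = g(0) · (9)^n = - 8 \cdot 9^{n}.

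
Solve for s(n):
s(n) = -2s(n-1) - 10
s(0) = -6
First-order linear non-homogeneous.
Homogeneous solution: s_h(n) = A·(-2)^n.
Try constant particular solution s_p = K: K = -2K - 10 ⇒ K = - \frac{10}{3}.
General: s(n) = A·(-2)^n - \frac{10}{3}.
Apply s(0) = -6: A - \frac{10}{3} = -6 ⇒ A = - \frac{8}{3}.
So s(n) = - \frac{8 \left(-2\right)^{n}}{3} - \frac{10}{3}.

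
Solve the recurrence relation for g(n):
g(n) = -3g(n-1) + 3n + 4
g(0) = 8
First-order linear with linear forcing.
Homogeneous solution: g_h(n) = A·(-3)^n.
Try particular g_p(n) = pn + q. Substituting:
  pn + q = -3(p(n-1) + q) + 3n + 4.
Matching the n-coefficient: p = -3p + 3 ⇒ p = \frac{3}{4}.
Matching constants: q = 3p - 3q + 4 ⇒ q = \frac{25}{16}.
General: g(n) = A·(-3)^n + \frac{3 n}{4} + \frac{25}{16}.
Apply g(0) = 8: A + \frac{25}{16} = 8 ⇒ A = \frac{103}{16}.
So g(n) = \frac{103 \left(-3\right)^{n}}{16} + \frac{3 n}{4} + \frac{25}{16}.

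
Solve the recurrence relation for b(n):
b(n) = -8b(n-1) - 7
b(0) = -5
First-order linear non-homogeneous.
Homogeneous solution: b_h(n) = A·(-8)^n.
Try constant particular solution b_p = K: K = -8K - 7 ⇒ K = - \frac{7}{9}.
General: b(n) = A·(-8)^n - \frac{7}{9}.
Apply b(0) = -5: A - \frac{7}{9} = -5 ⇒ A = - \frac{38}{9}.
So b(n) = - \frac{38 \left(-8\right)^{n}}{9} - \frac{7}{9}.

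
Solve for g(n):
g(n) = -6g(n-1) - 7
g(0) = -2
First-order linear non-homogeneous.
Homogeneous solution: g_h(n) = A·(-6)^n.
Try constant particular solution g_p = K: K = -6K - 7 ⇒ K = -1.
General: g(n) = A·(-6)^n - 1.
Apply g(0) = -2: A - 1 = -2 ⇒ A = -1.
So g(n) = - \left(-6\right)^{n} - 1.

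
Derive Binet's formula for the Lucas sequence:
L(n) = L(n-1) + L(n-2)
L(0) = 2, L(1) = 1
This is the Lucas sequence.
Characteristic equation: x² - x - 1 = 0; roots r₁ = \frac{1}{2} + \frac{\sqrt{5}}{2}, r₂ = \frac{1}{2} - \frac{\sqrt{5}}{2}.
General: L(n) = A·r₁^n + B·r₂^n. Solving with L(0)=2, L(1)=1 gives A = 1, B = 1.
So L(n) = 2^{- n} \left(\left(1 - \sqrt{5}\right)^{n} + \left(1 + \sqrt{5}\right)^{n}\right).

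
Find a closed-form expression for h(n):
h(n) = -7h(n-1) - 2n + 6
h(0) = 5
First-order linear with linear forcing.
Homogeneous solution: h_h(n) = A·(-7)^n.
Try particular h_p(n) = pn + q. Substituting:
  pn + q = -7(p(n-1) + q) - 2n + 6.
Matching the n-coefficient: p = -7p - 2 ⇒ p = - \frac{1}{4}.
Matching constants: q = 7p - 7q + 6 ⇒ q = \frac{17}{32}.
General: h(n) = A·(-7)^n - \frac{n}{4} + \frac{17}{32}.
Apply h(0) = 5: A + \frac{17}{32} = 5 ⇒ A = \frac{143}{32}.
So h(n) = \frac{143 \left(-7\right)^{n}}{32} - \frac{n}{4} + \frac{17}{32}.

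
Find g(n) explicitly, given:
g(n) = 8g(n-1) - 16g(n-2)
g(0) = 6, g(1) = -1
Characteristic equation: x² - 8x + 16 = 0, which is (x - (4))².
Repeated root r = 4.
General solution: g(n) = (A + Bn)·(4)^n.
From g(0) = 6: A = 6.
From g(1) = -1: (A + B)·(4) = -1 ⇒ B = - \frac{25}{4}.
So g(n) = \left(6 - \frac{25 n}{4}\right) \cdot (4)^n.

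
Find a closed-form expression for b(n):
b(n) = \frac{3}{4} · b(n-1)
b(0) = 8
Pure geometric recurrence with ratio \frac{3}{4}.
By induction b(n) = b(0) · (\frac{3}{4})^n = 8 \left(\frac{3}{4}\right)^{n}.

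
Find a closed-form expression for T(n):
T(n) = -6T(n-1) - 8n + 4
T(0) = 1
First-order linear with linear forcing.
Homogeneous solution: T_h(n) = A·(-6)^n.
Try particular T_p(n) = pn + q. Substituting:
  pn + q = -6(p(n-1) + q) - 8n + 4.
Matching the n-coefficient: p = -6p - 8 ⇒ p = - \frac{8}{7}.
Matching constants: q = 6p - 6q + 4 ⇒ q = - \frac{20}{49}.
General: T(n) = A·(-6)^n - \frac{8 n}{7} - \frac{20}{49}.
Apply T(0) = 1: A - \frac{20}{49} = 1 ⇒ A = \frac{69}{49}.
So T(n) = \frac{69 \left(-6\right)^{n}}{49} - \frac{8 n}{7} - \frac{20}{49}.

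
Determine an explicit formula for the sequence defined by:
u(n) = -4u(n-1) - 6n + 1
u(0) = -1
First-order linear with linear forcing.
Homogeneous solution: u_h(n) = A·(-4)^n.
Try particular u_p(n) = pn + q. Substituting:
  pn + q = -4(p(n-1) + q) - 6n + 1.
Matching the n-coefficient: p = -4p - 6 ⇒ p = - \frac{6}{5}.
Matching constants: q = 4p - 4q + 1 ⇒ q = - \frac{19}{25}.
General: u(n) = A·(-4)^n - \frac{6 n}{5} - \frac{19}{25}.
Apply u(0) = -1: A - \frac{19}{25} = -1 ⇒ A = - \frac{6}{25}.
So u(n) = - \frac{6 \left(-4\right)^{n}}{25} - \frac{6 n}{5} - \frac{19}{25}.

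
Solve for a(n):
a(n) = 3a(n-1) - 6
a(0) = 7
First-order linear non-homogeneous.
Homogeneous solution: a_h(n) = A·(3)^n.
Try constant particular solution a_p = K: K = 3K - 6 ⇒ K = 3.
General: a(n) = A·(3)^n + 3.
Apply a(0) = 7: A + 3 = 7 ⇒ A = 4.
So a(n) = 4 \cdot 3^{n} + 3.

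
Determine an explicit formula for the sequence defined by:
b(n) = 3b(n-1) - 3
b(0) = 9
First-order linear non-homogeneous.
Homogeneous solution: b_h(n) = A·(3)^n.
Try constant particular solution b_p = K: K = 3K - 3 ⇒ K = \frac{3}{2}.
General: b(n) = A·(3)^n + \frac{3}{2}.
Apply b(0) = 9: A + \frac{3}{2} = 9 ⇒ A = \frac{15}{2}.
So b(n) = \frac{15 \cdot 3^{n}}{2} + \frac{3}{2}.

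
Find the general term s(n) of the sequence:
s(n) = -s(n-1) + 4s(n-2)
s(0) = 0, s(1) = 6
Characteristic equation: x² + x - 4 = 0.
Discriminant Δ = (-1)² + 4·(4) = 17.
Roots r₁,₂ = (-1 ± √17)/2, so r₁ = - \frac{1}{2} + \frac{\sqrt{17}}{2}, r₂ = - \frac{\sqrt{17}}{2} - \frac{1}{2}.
General solution: s(n) = A·r₁^n + B·r₂^n.
From the initial conditions, A + B = 0 and r₁A + r₂B = 6.
Since r₁ - r₂ = √17: A = (6 - (0)r₂)/√17 = \frac{6 \sqrt{17}}{17}, and B = 0 - A = - \frac{6 \sqrt{17}}{17}.
So s(n) = \left(\frac{6 \sqrt{17}}{17}\right)\left(- \frac{1}{2} + \frac{\sqrt{17}}{2}\right)^n + \left(- \frac{6 \sqrt{17}}{17}\right)\left(- \frac{\sqrt{17}}{2} - \frac{1}{2}\right)^n.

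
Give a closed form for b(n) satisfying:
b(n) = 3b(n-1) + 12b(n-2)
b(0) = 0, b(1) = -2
Characteristic equation: x² - 3x - 12 = 0.
Discriminant Δ = (3)² + 4·(12) = 57.
Roots r₁,₂ = (3 ± √57)/2, so r₁ = \frac{3}{2} + \frac{\sqrt{57}}{2}, r₂ = \frac{3}{2} - \frac{\sqrt{57}}{2}.
General solution: b(n) = A·r₁^n + B·r₂^n.
From the initial conditions, A + B = 0 and r₁A + r₂B = -2.
Since r₁ - r₂ = √57: A = (-2 - (0)r₂)/√57 = - \frac{2 \sqrt{57}}{57}, and B = 0 - A = \frac{2 \sqrt{57}}{57}.
So b(n) = \left(- \frac{2 \sqrt{57}}{57}\right)\left(\frac{3}{2} + \frac{\sqrt{57}}{2}\right)^n + \left(\frac{2 \sqrt{57}}{57}\right)\left(\frac{3}{2} - \frac{\sqrt{57}}{2}\right)^n.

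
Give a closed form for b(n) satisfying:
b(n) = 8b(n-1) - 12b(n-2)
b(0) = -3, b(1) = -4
Characteristic equation: x² - 8x + 12 = 0, which factors as (x - (6))(x - (2)) = 0.
Roots r₁ = 6, r₂ = 2 (distinct).
General solution: b(n) = A·(6)^n + B·(2)^n.
From b(0) = -3: A + B = -3.
From b(1) = -4: 6A + 2B = -4.
Solving: A = \frac{1}{2}, B = - \frac{7}{2}.
So b(n) = - \frac{7 \cdot 2^{n}}{2} + \frac{6^{n}}{2}.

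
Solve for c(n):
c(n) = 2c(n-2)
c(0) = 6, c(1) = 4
Characteristic equation: x² - 2 = 0.
Discriminant Δ = (0)² + 4·(2) = 8.
Roots r₁,₂ = (0 ± √8)/2, so r₁ = \sqrt{2}, r₂ = - \sqrt{2}.
General solution: c(n) = A·r₁^n + B·r₂^n.
From the initial conditions, A + B = 6 and r₁A + r₂B = 4.
Since r₁ - r₂ = √8: A = (4 - (6)r₂)/√8 = \sqrt{2} + 3, and B = 6 - A = 3 - \sqrt{2}.
So c(n) = \left(\sqrt{2} + 3\right)\left(\sqrt{2}\right)^n + \left(3 - \sqrt{2}\right)\left(- \sqrt{2}\right)^n.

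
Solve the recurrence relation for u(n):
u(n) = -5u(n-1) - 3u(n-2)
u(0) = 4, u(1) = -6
Characteristic equation: x² + 5x + 3 = 0.
Discriminant Δ = (-5)² + 4·(-3) = 13.
Roots r₁,₂ = (-5 ± √13)/2, so r₁ = - \frac{5}{2} + \frac{\sqrt{13}}{2}, r₂ = - \frac{5}{2} - \frac{\sqrt{13}}{2}.
General solution: u(n) = A·r₁^n + B·r₂^n.
From the initial conditions, A + B = 4 and r₁A + r₂B = -6.
Since r₁ - r₂ = √13: A = (-6 - (4)r₂)/√13 = \frac{4 \sqrt{13}}{13} + 2, and B = 4 - A = 2 - \frac{4 \sqrt{13}}{13}.
So u(n) = \left(\frac{4 \sqrt{13}}{13} + 2\right)\left(- \frac{5}{2} + \frac{\sqrt{13}}{2}\right)^n + \left(2 - \frac{4 \sqrt{13}}{13}\right)\left(- \frac{5}{2} - \frac{\sqrt{13}}{2}\right)^n.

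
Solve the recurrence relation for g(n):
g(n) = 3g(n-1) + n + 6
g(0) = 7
First-order linear with linear forcing.
Homogeneous solution: g_h(n) = A·(3)^n.
Try particular g_p(n) = pn + q. Substituting:
  pn + q = 3(p(n-1) + q) + n + 6.
Matching the n-coefficient: p = 3p + 1 ⇒ p = - \frac{1}{2}.
Matching constants: q = -3p + 3q + 6 ⇒ q = - \frac{15}{4}.
General: g(n) = A·(3)^n - \frac{n}{2} - \frac{15}{4}.
Apply g(0) = 7: A - \frac{15}{4} = 7 ⇒ A = \frac{43}{4}.
So g(n) = \frac{43 \cdot 3^{n}}{4} - \frac{n}{2} - \frac{15}{4}.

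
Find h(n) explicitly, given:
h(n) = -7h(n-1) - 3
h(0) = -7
First-order linear non-homogeneous.
Homogeneous solution: h_h(n) = A·(-7)^n.
Try constant particular solution h_p = K: K = -7K - 3 ⇒ K = - \frac{3}{8}.
General: h(n) = A·(-7)^n - \frac{3}{8}.
Apply h(0) = -7: A - \frac{3}{8} = -7 ⇒ A = - \frac{53}{8}.
So h(n) = - \frac{53 \left(-7\right)^{n}}{8} - \frac{3}{8}.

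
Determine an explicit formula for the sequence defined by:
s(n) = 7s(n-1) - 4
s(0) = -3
First-order linear non-homogeneous.
Homogeneous solution: s_h(n) = A·(7)^n.
Try constant particular solution s_p = K: K = 7K - 4 ⇒ K = \frac{2}{3}.
General: s(n) = A·(7)^n + \frac{2}{3}.
Apply s(0) = -3: A + \frac{2}{3} = -3 ⇒ A = - \frac{11}{3}.
So s(n) = \frac{2}{3} - \frac{11 \cdot 7^{n}}{3}.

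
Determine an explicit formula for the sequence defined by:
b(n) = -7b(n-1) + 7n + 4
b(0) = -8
First-order linear with linear forcing.
Homogeneous solution: b_h(n) = A·(-7)^n.
Try particular b_p(n) = pn + q. Substituting:
  pn + q = -7(p(n-1) + q) + 7n + 4.
Matching the n-coefficient: p = -7p + 7 ⇒ p = \frac{7}{8}.
Matching constants: q = 7p - 7q + 4 ⇒ q = \frac{81}{64}.
General: b(n) = A·(-7)^n + \frac{7 n}{8} + \frac{81}{64}.
Apply b(0) = -8: A + \frac{81}{64} = -8 ⇒ A = - \frac{593}{64}.
So b(n) = - \frac{593 \left(-7\right)^{n}}{64} + \frac{7 n}{8} + \frac{81}{64}.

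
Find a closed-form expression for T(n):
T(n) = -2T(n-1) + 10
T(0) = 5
First-order linear non-homogeneous.
Homogeneous solution: T_h(n) = A·(-2)^n.
Try constant particular solution T_p = K: K = -2K + 10 ⇒ K = \frac{10}{3}.
General: T(n) = A·(-2)^n + \frac{10}{3}.
Apply T(0) = 5: A + \frac{10}{3} = 5 ⇒ A = \frac{5}{3}.
So T(n) = \frac{5 \left(-2\right)^{n}}{3} + \frac{10}{3}.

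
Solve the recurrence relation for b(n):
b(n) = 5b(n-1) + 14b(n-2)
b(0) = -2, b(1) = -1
Characteristic equation: x² - 5x - 14 = 0, which factors as (x - (7))(x - (-2)) = 0.
Roots r₁ = 7, r₂ = -2 (distinct).
General solution: b(n) = A·(7)^n + B·(-2)^n.
From b(0) = -2: A + B = -2.
From b(1) = -1: 7A - 2B = -1.
Solving: A = - \frac{5}{9}, B = - \frac{13}{9}.
So b(n) = - \frac{13 \left(-2\right)^{n}}{9} - \frac{5 \cdot 7^{n}}{9}.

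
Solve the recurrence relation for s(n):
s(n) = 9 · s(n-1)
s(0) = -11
Pure geometric recurrence with ratio 9.
By induction s(n) = s(0) · (9)^n = - 11 \cdot 9^{n}.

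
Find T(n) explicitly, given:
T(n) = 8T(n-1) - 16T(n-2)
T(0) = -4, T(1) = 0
Characteristic equation: x² - 8x + 16 = 0, which is (x - (4))².
Repeated root r = 4.
General solution: T(n) = (A + Bn)·(4)^n.
From T(0) = -4: A = -4.
From T(1) = 0: (A + B)·(4) = 0 ⇒ B = 4.
So T(n) = \left(4 n - 4\right) \cdot (4)^n.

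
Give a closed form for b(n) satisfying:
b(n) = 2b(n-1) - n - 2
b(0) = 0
First-order linear with linear forcing.
Homogeneous solution: b_h(n) = A·(2)^n.
Try particular b_p(n) = pn + q. Substituting:
  pn + q = 2(p(n-1) + q) - n - 2.
Matching the n-coefficient: p = 2p - 1 ⇒ p = 1.
Matching constants: q = -2p + 2q - 2 ⇒ q = 4.
General: b(n) = A·(2)^n + n + 4.
Apply b(0) = 0: A + 4 = 0 ⇒ A = -4.
So b(n) = - 4 \cdot 2^{n} + n + 4.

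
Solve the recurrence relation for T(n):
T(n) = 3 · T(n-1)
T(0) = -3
Pure geometric recurrence with ratio 3.
By induction T(n) = T(0) · (3)^n = - 3 \cdot 3^{n}.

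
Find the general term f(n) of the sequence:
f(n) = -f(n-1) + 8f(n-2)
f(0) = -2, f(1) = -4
Characteristic equation: x² + x - 8 = 0.
Discriminant Δ = (-1)² + 4·(8) = 33.
Roots r₁,₂ = (-1 ± √33)/2, so r₁ = - \frac{1}{2} + \frac{\sqrt{33}}{2}, r₂ = - \frac{\sqrt{33}}{2} - \frac{1}{2}.
General solution: f(n) = A·r₁^n + B·r₂^n.
From the initial conditions, A + B = -2 and r₁A + r₂B = -4.
Since r₁ - r₂ = √33: A = (-4 - (-2)r₂)/√33 = -1 - \frac{5 \sqrt{33}}{33}, and B = -2 - A = -1 + \frac{5 \sqrt{33}}{33}.
So f(n) = \left(-1 - \frac{5 \sqrt{33}}{33}\right)\left(- \frac{1}{2} + \frac{\sqrt{33}}{2}\right)^n + \left(-1 + \frac{5 \sqrt{33}}{33}\right)\left(- \frac{\sqrt{33}}{2} - \frac{1}{2}\right)^n.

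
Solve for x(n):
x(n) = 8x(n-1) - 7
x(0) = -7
First-order linear non-homogeneous.
Homogeneous solution: x_h(n) = A·(8)^n.
Try constant particular solution x_p = K: K = 8K - 7 ⇒ K = 1.
General: x(n) = A·(8)^n + 1.
Apply x(0) = -7: A + 1 = -7 ⇒ A = -8.
So x(n) = 1 - 8 \cdot 8^{n}.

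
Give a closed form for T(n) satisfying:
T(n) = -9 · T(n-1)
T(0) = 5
Pure geometric recurrence with ratio -9.
By induction T(n) = T(0) · (-9)^n = 5 \left(-9\right)^{n}.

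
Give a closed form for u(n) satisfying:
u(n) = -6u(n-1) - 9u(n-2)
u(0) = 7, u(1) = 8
Characteristic equation: x² + 6x + 9 = 0, which is (x - (-3))².
Repeated root r = -3.
General solution: u(n) = (A + Bn)·(-3)^n.
From u(0) = 7: A = 7.
From u(1) = 8: (A + B)·(-3) = 8 ⇒ B = - \frac{29}{3}.
So u(n) = \left(7 - \frac{29 n}{3}\right) \cdot (-3)^n.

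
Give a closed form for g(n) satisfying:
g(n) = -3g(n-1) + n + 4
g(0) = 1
First-order linear with linear forcing.
Homogeneous solution: g_h(n) = A·(-3)^n.
Try particular g_p(n) = pn + q. Substituting:
  pn + q = -3(p(n-1) + q) + n + 4.
Matching the n-coefficient: p = -3p + 1 ⇒ p = \frac{1}{4}.
Matching constants: q = 3p - 3q + 4 ⇒ q = \frac{19}{16}.
General: g(n) = A·(-3)^n + \frac{n}{4} + \frac{19}{16}.
Apply g(0) = 1: A + \frac{19}{16} = 1 ⇒ A = - \frac{3}{16}.
So g(n) = - \frac{3 \left(-3\right)^{n}}{16} + \frac{n}{4} + \frac{19}{16}.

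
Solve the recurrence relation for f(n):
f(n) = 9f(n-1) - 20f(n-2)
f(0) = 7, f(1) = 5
Characteristic equation: x² - 9x + 20 = 0, which factors as (x - (5))(x - (4)) = 0.
Roots r₁ = 5, r₂ = 4 (distinct).
General solution: f(n) = A·(5)^n + B·(4)^n.
From f(0) = 7: A + B = 7.
From f(1) = 5: 5A + 4B = 5.
Solving: A = -23, B = 30.
So f(n) = 30 \cdot 4^{n} - 23 \cdot 5^{n}.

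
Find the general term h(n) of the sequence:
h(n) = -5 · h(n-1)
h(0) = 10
Pure geometric recurrence with ratio -5.
By induction h(n) = h(0) · (-5)^n = 10 \left(-5\right)^{n}.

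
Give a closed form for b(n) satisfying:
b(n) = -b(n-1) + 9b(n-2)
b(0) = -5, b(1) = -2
Characteristic equation: x² + x - 9 = 0.
Discriminant Δ = (-1)² + 4·(9) = 37.
Roots r₁,₂ = (-1 ± √37)/2, so r₁ = - \frac{1}{2} + \frac{\sqrt{37}}{2}, r₂ = - \frac{\sqrt{37}}{2} - \frac{1}{2}.
General solution: b(n) = A·r₁^n + B·r₂^n.
From the initial conditions, A + B = -5 and r₁A + r₂B = -2.
Since r₁ - r₂ = √37: A = (-2 - (-5)r₂)/√37 = - \frac{5}{2} - \frac{9 \sqrt{37}}{74}, and B = -5 - A = - \frac{5}{2} + \frac{9 \sqrt{37}}{74}.
So b(n) = \left(- \frac{5}{2} - \frac{9 \sqrt{37}}{74}\right)\left(- \frac{1}{2} + \frac{\sqrt{37}}{2}\right)^n + \left(- \frac{5}{2} + \frac{9 \sqrt{37}}{74}\right)\left(- \frac{\sqrt{37}}{2} - \frac{1}{2}\right)^n.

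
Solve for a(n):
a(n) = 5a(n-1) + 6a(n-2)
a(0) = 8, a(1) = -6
Characteristic equation: x² - 5x - 6 = 0, which factors as (x - (-1))(x - (6)) = 0.
Roots r₁ = -1, r₂ = 6 (distinct).
General solution: a(n) = A·(-1)^n + B·(6)^n.
From a(0) = 8: A + B = 8.
From a(1) = -6: -A + 6B = -6.
Solving: A = \frac{54}{7}, B = \frac{2}{7}.
So a(n) = \frac{54 \left(-1\right)^{n}}{7} + \frac{2 \cdot 6^{n}}{7}.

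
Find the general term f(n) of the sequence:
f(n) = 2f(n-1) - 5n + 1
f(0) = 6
First-order linear with linear forcing.
Homogeneous solution: f_h(n) = A·(2)^n.
Try particular f_p(n) = pn + q. Substituting:
  pn + q = 2(p(n-1) + q) - 5n + 1.
Matching the n-coefficient: p = 2p - 5 ⇒ p = 5.
Matching constants: q = -2p + 2q + 1 ⇒ q = 9.
General: f(n) = A·(2)^n + 5 n + 9.
Apply f(0) = 6: A + 9 = 6 ⇒ A = -3.
So f(n) = - 3 \cdot 2^{n} + 5 n + 9.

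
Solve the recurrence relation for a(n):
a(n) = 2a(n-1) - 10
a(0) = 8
First-order linear non-homogeneous.
Homogeneous solution: a_h(n) = A·(2)^n.
Try constant particular solution a_p = K: K = 2K - 10 ⇒ K = 10.
General: a(n) = A·(2)^n + 10.
Apply a(0) = 8: A + 10 = 8 ⇒ A = -2.
So a(n) = 10 - 2 \cdot 2^{n}.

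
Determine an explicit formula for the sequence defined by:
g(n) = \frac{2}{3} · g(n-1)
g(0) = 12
Pure geometric recurrence with ratio \frac{2}{3}.
By induction g(n) = g(0) · (\frac{2}{3})^n = 12 \left(\frac{2}{3}\right)^{n}.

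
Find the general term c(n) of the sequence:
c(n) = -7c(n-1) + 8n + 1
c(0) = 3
First-order linear with linear forcing.
Homogeneous solution: c_h(n) = A·(-7)^n.
Try particular c_p(n) = pn + q. Substituting:
  pn + q = -7(p(n-1) + q) + 8n + 1.
Matching the n-coefficient: p = -7p + 8 ⇒ p = 1.
Matching constants: q = 7p - 7q + 1 ⇒ q = 1.
General: c(n) = A·(-7)^n + n + 1.
Apply c(0) = 3: A + 1 = 3 ⇒ A = 2.
So c(n) = 2 \left(-7\right)^{n} + n + 1.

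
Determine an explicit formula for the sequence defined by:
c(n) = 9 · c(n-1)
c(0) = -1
Pure geometric recurrence with ratio 9.
By induction c(n) = c(0) · (9)^n = - 9^{n}.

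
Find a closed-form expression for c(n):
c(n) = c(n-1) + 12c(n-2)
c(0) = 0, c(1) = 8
Characteristic equation: x² - x - 12 = 0, which factors as (x - (4))(x - (-3)) = 0.
Roots r₁ = 4, r₂ = -3 (distinct).
General solution: c(n) = A·(4)^n + B·(-3)^n.
From c(0) = 0: A + B = 0.
From c(1) = 8: 4A - 3B = 8.
Solving: A = \frac{8}{7}, B = - \frac{8}{7}.
So c(n) = - \frac{8 \left(-3\right)^{n}}{7} + \frac{8 \cdot 4^{n}}{7}.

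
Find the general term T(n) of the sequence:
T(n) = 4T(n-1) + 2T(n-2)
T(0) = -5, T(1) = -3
Characteristic equation: x² - 4x - 2 = 0.
Discriminant Δ = (4)² + 4·(2) = 24.
Roots r₁,₂ = (4 ± √24)/2, so r₁ = 2 + \sqrt{6}, r₂ = 2 - \sqrt{6}.
General solution: T(n) = A·r₁^n + B·r₂^n.
From the initial conditions, A + B = -5 and r₁A + r₂B = -3.
Since r₁ - r₂ = √24: A = (-3 - (-5)r₂)/√24 = - \frac{5}{2} + \frac{7 \sqrt{6}}{12}, and B = -5 - A = - \frac{5}{2} - \frac{7 \sqrt{6}}{12}.
So T(n) = \left(- \frac{5}{2} + \frac{7 \sqrt{6}}{12}\right)\left(2 + \sqrt{6}\right)^n + \left(- \frac{5}{2} - \frac{7 \sqrt{6}}{12}\right)\left(2 - \sqrt{6}\right)^n.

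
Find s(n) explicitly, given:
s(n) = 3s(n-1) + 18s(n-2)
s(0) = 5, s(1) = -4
Characteristic equation: x² - 3x - 18 = 0, which factors as (x - (-3))(x - (6)) = 0.
Roots r₁ = -3, r₂ = 6 (distinct).
General solution: s(n) = A·(-3)^n + B·(6)^n.
From s(0) = 5: A + B = 5.
From s(1) = -4: -3A + 6B = -4.
Solving: A = \frac{34}{9}, B = \frac{11}{9}.
So s(n) = \frac{34 \left(-3\right)^{n}}{9} + \frac{11 \cdot 6^{n}}{9}.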